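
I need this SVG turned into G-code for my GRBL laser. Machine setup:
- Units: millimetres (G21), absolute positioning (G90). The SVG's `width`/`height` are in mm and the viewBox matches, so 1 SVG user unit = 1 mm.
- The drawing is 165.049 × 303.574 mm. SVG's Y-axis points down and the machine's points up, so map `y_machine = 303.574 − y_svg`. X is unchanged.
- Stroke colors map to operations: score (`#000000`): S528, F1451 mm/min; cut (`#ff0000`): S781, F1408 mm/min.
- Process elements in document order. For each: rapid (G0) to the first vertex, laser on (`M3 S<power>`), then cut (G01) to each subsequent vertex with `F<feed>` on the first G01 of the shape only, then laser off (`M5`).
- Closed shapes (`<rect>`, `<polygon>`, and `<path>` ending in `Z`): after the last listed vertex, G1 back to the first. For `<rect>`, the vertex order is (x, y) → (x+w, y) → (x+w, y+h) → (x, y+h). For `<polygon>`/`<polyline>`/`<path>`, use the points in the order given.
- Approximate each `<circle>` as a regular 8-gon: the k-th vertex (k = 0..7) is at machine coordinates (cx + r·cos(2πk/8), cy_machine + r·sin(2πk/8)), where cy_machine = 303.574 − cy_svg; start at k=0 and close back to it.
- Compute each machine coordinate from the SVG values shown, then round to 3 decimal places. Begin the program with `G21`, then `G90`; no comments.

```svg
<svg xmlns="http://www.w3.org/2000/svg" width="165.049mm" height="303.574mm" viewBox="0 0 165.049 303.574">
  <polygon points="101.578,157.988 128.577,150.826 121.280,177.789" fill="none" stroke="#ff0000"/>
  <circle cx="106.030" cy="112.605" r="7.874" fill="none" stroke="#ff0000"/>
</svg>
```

Since the viewBox matches the mm dimensions, user units are millimetres directly. The only transform is the Y-flip y_m = 303.574 − y_svg.

Shape 1 is a regular polygon drawn with `<polygon>`. Its stroke #ff0000 means cut at S781, F1408. After flipping Y the toolpath is (101.578,145.586) → (128.577,152.748) → (121.280,125.785) → (101.578,145.586), returning to the start.

Shape 2 is a circle drawn with `<circle>`. Its stroke #ff0000 means cut at S781, F1408. After flipping Y the toolpath is (113.904,190.969) → (111.598,196.537) → (106.030,198.843) → (100.462,196.537) → (98.156,190.969) → (100.462,185.401) → (106.030,183.095) → (111.598,185.401) → (113.904,190.969), returning to the start.

G21
G90
G0 X101.578 Y145.586
M3 S781
G01 X128.577 Y152.748 F1408
G01 X121.280 Y125.785
G01 X101.578 Y145.586
M5
G0 X113.904 Y190.969
M3 S781
G01 X111.598 Y196.537 F1408
G01 X106.030 Y198.843
G01 X100.462 Y196.537
G01 X98.156 Y190.969
G01 X100.462 Y185.401
G01 X106.030 Y183.095
G01 X111.598 Y185.401
G01 X113.904 Y190.969
M5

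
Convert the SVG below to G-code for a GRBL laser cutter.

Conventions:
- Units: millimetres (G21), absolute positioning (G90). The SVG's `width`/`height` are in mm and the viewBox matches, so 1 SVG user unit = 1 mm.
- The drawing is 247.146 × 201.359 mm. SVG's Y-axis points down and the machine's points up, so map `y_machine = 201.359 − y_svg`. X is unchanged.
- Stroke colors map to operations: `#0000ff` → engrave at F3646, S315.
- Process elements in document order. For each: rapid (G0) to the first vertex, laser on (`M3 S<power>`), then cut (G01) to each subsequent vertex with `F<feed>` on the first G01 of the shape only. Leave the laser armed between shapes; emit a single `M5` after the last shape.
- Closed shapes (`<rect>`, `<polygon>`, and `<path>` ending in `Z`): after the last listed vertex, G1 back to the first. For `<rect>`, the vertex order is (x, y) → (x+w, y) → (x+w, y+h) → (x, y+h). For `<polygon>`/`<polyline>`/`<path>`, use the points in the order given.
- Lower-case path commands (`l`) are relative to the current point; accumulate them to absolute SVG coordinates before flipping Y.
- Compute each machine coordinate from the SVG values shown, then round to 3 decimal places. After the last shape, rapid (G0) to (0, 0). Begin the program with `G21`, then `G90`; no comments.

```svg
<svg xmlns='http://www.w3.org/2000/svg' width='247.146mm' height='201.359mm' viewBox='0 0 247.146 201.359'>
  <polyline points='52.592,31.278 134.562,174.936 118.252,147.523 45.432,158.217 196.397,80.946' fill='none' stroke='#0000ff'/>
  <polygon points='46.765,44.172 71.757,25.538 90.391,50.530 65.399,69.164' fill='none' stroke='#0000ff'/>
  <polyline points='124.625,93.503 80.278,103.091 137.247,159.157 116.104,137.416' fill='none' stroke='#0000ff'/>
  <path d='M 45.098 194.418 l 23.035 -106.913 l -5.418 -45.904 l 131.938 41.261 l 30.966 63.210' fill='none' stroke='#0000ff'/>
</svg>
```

G21
G90
G0 X52.592 Y170.081
M3 S315
G01 X134.562 Y26.423 F3646
G01 X118.252 Y53.836
G01 X45.432 Y43.142
G01 X196.397 Y120.413
G0 X46.765 Y157.187
M3 S315
G01 X71.757 Y175.821 F3646
G01 X90.391 Y150.829
G01 X65.399 Y132.195
G01 X46.765 Y157.187
G0 X124.625 Y107.856
M3 S315
G01 X80.278 Y98.268 F3646
G01 X137.247 Y42.202
G01 X116.104 Y63.943
G0 X45.098 Y6.941
M3 S315
G01 X68.133 Y113.854 F3646
G01 X62.715 Y159.758
G01 X194.653 Y118.497
G01 X225.619 Y55.287
M5
G0 X0.000 Y0.000

viewBox `0 0 247.146 201.359` with mm width/height → 1 unit = 1 mm. Flip: y_m = 201.359 − y_svg.

**Shape 1** — `<polyline>` open polyline, stroke `#0000ff` → engrave (S315, F3646). Machine vertices: (52.592,170.081) → (134.562,26.423) → (118.252,53.836) → (45.432,43.142) → (196.397,120.413). Open path.

**Shape 2** — `<polygon>` regular polygon, stroke `#0000ff` → engrave (S315, F3646). Machine vertices: (46.765,157.187) → (71.757,175.821) → (90.391,150.829) → (65.399,132.195) → (46.765,157.187). Closed: final G1 returns to the first vertex.

**Shape 3** — `<polyline>` open polyline, stroke `#0000ff` → engrave (S315, F3646). Machine vertices: (124.625,107.856) → (80.278,98.268) → (137.247,42.202) → (116.104,63.943). Open path.

**Shape 4** — `<path>` open polyline, stroke `#0000ff` → engrave (S315, F3646). Machine vertices: (45.098,6.941) → (68.133,113.854) → (62.715,159.758) → (194.653,118.497) → (225.619,55.287). Open path.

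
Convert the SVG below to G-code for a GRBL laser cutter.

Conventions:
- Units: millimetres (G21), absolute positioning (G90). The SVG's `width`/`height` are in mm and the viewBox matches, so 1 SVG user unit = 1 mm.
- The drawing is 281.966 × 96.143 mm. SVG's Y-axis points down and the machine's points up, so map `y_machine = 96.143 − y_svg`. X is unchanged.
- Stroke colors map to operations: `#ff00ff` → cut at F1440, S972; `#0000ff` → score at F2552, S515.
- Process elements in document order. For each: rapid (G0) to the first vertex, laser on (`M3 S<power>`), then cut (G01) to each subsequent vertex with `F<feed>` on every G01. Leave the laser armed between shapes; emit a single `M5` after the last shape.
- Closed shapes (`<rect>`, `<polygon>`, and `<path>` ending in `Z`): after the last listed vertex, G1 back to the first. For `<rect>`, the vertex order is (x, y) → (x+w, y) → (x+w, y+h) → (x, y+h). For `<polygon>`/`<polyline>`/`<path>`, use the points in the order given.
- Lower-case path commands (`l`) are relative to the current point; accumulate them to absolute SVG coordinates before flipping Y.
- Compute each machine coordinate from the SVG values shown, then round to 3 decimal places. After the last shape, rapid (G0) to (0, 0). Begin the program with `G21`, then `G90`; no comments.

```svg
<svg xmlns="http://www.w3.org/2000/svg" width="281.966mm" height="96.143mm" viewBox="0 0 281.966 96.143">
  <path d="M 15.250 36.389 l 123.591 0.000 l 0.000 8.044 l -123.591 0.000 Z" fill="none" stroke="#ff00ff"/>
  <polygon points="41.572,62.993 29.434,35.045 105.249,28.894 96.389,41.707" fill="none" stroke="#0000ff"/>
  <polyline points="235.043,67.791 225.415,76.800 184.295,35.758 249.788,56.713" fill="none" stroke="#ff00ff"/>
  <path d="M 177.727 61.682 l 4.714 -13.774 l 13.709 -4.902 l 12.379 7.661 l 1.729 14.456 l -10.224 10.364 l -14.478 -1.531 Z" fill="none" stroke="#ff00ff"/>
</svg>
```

1 u = 1 mm; y_m = 96.143 − y.

[1] `<path>` rectangle, #ff00ff→cut S972 F1440: (15.250,59.754) → (138.841,59.754) → (138.841,51.710) → (15.250,51.710) → (15.250,59.754) (closed)

[2] `<polygon>` closed polygon, #0000ff→score S515 F2552: (41.572,33.150) → (29.434,61.098) → (105.249,67.249) → (96.389,54.436) → (41.572,33.150) (closed)

[3] `<polyline>` open polyline, #ff00ff→cut S972 F1440: (235.043,28.352) → (225.415,19.343) → (184.295,60.385) → (249.788,39.430)

[4] `<path>` regular polygon, #ff00ff→cut S972 F1440: (177.727,34.461) → (182.441,48.235) → (196.150,53.137) → (208.529,45.476) → (210.258,31.020) → (200.034,20.656) → (185.556,22.187) → (177.727,34.461) (closed)

G21
G90
G0 X15.250 Y59.754
M3 S972
G01 X138.841 Y59.754 F1440
G01 X138.841 Y51.710 F1440
G01 X15.250 Y51.710 F1440
G01 X15.250 Y59.754 F1440
G0 X41.572 Y33.150
M3 S515
G01 X29.434 Y61.098 F2552
G01 X105.249 Y67.249 F2552
G01 X96.389 Y54.436 F2552
G01 X41.572 Y33.150 F2552
G0 X235.043 Y28.352
M3 S972
G01 X225.415 Y19.343 F1440
G01 X184.295 Y60.385 F1440
G01 X249.788 Y39.430 F1440
G0 X177.727 Y34.461
M3 S972
G01 X182.441 Y48.235 F1440
G01 X196.150 Y53.137 F1440
G01 X208.529 Y45.476 F1440
G01 X210.258 Y31.020 F1440
G01 X200.034 Y20.656 F1440
G01 X185.556 Y22.187 F1440
G01 X177.727 Y34.461 F1440
M5
G0 X0.000 Y0.000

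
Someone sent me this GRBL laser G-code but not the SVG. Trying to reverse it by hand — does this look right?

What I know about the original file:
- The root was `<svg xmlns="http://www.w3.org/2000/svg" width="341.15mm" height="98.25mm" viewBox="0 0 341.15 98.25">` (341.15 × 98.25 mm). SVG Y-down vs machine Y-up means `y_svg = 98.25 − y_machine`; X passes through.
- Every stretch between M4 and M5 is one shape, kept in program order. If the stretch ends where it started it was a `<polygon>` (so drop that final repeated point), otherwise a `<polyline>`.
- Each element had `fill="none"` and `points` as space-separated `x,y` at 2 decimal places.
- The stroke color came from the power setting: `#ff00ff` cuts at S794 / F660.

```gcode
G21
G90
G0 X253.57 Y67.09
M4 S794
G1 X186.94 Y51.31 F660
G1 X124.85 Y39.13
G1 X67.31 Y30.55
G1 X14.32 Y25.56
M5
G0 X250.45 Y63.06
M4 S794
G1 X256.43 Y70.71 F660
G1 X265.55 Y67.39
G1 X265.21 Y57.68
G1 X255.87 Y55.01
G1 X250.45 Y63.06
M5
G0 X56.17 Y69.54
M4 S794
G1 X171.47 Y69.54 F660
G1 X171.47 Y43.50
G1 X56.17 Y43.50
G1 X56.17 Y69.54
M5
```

<svg xmlns="http://www.w3.org/2000/svg" width="341.15mm" height="98.25mm" viewBox="0 0 341.15 98.25">
  <polyline points="253.57,31.16 186.94,46.94 124.85,59.12 67.31,67.70 14.32,72.69" fill="none" stroke="#ff00ff"/>
  <polygon points="250.45,35.19 256.43,27.54 265.55,30.86 265.21,40.57 255.87,43.24" fill="none" stroke="#ff00ff"/>
  <polygon points="56.17,28.71 171.47,28.71 171.47,54.75 56.17,54.75" fill="none" stroke="#ff00ff"/>
</svg>

Each laser-on run becomes one SVG element. Flip Y back into SVG space with y_svg = 98.25 − y_machine. Every run uses S794, so all elements get stroke `#ff00ff` (cut).

Run 1: The run is open, so emit a `<polyline>` with points (Y-flipped): 253.57,31.16 186.94,46.94 124.85,59.12 67.31,67.70 14.32,72.69.

Run 2: The run returns to its start, so emit a `<polygon>` with points (Y-flipped): 250.45,35.19 256.43,27.54 265.55,30.86 265.21,40.57 255.87,43.24.

Run 3: The run returns to its start, so emit a `<polygon>` with points (Y-flipped): 56.17,28.71 171.47,28.71 171.47,54.75 56.17,54.75.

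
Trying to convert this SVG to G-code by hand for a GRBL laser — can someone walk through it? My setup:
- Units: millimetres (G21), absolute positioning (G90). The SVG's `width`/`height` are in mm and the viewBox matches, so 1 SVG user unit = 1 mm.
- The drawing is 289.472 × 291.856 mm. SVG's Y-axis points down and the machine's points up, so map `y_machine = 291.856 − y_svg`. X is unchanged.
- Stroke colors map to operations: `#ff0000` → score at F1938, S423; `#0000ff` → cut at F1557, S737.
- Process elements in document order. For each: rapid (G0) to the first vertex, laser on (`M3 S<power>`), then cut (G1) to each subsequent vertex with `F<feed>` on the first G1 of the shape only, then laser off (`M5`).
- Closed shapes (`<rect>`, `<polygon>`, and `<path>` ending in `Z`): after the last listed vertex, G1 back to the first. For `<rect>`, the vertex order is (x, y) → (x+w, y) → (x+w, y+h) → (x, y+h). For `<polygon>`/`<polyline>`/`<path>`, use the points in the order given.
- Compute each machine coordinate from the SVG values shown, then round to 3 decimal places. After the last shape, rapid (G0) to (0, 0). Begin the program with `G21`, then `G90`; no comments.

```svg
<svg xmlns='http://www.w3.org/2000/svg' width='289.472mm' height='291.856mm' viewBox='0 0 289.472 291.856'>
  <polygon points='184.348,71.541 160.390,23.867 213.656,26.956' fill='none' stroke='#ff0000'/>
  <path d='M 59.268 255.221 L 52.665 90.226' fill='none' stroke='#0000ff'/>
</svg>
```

G21
G90
G0 X184.348 Y220.315
M3 S423
G1 X160.390 Y267.989 F1938
G1 X213.656 Y264.900
G1 X184.348 Y220.315
M5
G0 X59.268 Y36.635
M3 S737
G1 X52.665 Y201.630 F1557
M5
G0 X0.000 Y0.000

Since the viewBox matches the mm dimensions, user units are millimetres directly. The only transform is the Y-flip y_m = 291.856 − y_svg.

Shape 1 is a regular polygon drawn with `<polygon>`. Its stroke #ff0000 means score at S423, F1938. After flipping Y the toolpath is (184.348,220.315) → (160.390,267.989) → (213.656,264.900) → (184.348,220.315), returning to the start.

Shape 2 is a line segment drawn with `<path>`. Its stroke #0000ff means cut at S737, F1557. After flipping Y the toolpath is (59.268,36.635) → (52.665,201.630).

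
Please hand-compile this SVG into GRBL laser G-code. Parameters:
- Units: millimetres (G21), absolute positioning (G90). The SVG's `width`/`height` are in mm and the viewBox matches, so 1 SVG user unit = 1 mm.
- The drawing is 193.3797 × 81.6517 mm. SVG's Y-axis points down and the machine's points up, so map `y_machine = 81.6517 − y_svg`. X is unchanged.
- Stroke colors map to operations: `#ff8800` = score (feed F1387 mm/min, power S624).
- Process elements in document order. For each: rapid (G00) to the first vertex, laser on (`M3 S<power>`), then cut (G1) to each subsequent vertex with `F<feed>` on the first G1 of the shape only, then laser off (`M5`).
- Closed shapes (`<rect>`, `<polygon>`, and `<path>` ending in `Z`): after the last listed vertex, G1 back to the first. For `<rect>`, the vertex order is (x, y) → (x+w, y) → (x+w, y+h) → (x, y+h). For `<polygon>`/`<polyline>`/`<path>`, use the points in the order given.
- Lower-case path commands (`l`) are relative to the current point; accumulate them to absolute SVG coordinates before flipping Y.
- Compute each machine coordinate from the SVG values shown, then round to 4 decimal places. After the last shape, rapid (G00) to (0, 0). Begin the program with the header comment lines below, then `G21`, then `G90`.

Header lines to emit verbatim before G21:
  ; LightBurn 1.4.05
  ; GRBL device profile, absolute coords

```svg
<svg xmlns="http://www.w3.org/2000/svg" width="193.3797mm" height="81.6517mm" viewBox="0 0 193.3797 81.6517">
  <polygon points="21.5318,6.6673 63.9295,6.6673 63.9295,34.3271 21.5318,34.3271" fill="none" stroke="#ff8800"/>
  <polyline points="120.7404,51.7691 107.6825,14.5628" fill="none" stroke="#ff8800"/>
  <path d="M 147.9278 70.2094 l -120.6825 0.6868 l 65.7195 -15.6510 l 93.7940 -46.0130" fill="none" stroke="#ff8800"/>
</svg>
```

; LightBurn 1.4.05
; GRBL device profile, absolute coords
G21
G90
G00 X21.5318 Y74.9844
M3 S624
G1 X63.9295 Y74.9844 F1387
G1 X63.9295 Y47.3246
G1 X21.5318 Y47.3246
G1 X21.5318 Y74.9844
M5
G00 X120.7404 Y29.8826
M3 S624
G1 X107.6825 Y67.0889 F1387
M5
G00 X147.9278 Y11.4423
M3 S624
G1 X27.2453 Y10.7555 F1387
G1 X92.9648 Y26.4065
G1 X186.7588 Y72.4195
M5
G00 X0.0000 Y0.0000

1 u = 1 mm; y_m = 81.6517 − y.

[1] `<polygon>` rectangle, #ff8800→score S624 F1387: (21.5318,74.9844) → (63.9295,74.9844) → (63.9295,47.3246) → (21.5318,47.3246) → (21.5318,74.9844) (closed)

[2] `<polyline>` line segment, #ff8800→score S624 F1387: (120.7404,29.8826) → (107.6825,67.0889)

[3] `<path>` open polyline, #ff8800→score S624 F1387: (147.9278,11.4423) → (27.2453,10.7555) → (92.9648,26.4065) → (186.7588,72.4195)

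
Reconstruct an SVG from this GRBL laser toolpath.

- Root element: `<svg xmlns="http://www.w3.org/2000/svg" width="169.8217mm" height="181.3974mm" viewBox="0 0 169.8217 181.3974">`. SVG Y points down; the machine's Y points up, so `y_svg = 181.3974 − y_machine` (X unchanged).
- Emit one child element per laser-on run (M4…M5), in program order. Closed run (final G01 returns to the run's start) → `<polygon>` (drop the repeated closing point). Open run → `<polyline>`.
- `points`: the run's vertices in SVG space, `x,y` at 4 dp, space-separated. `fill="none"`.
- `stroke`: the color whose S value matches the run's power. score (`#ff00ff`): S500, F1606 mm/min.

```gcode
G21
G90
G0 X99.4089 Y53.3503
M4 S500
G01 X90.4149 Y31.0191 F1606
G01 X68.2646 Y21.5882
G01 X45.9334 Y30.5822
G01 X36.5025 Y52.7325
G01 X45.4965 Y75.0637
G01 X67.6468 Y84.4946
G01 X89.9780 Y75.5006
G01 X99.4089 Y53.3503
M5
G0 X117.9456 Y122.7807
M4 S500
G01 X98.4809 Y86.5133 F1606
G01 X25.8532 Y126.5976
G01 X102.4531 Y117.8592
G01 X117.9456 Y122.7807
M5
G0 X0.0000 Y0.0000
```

y_svg = 181.3974 − y_m. Every run uses S500, so all elements get stroke `#ff00ff` (score).

[1] closed run; points: 99.4089,128.0471 90.4149,150.3783 68.2646,159.8092 45.9334,150.8152 36.5025,128.6649 45.4965,106.3337 67.6468,96.9028 89.9780,105.8968

[2] closed run; points: 117.9456,58.6167 98.4809,94.8841 25.8532,54.7998 102.4531,63.5382

<svg xmlns="http://www.w3.org/2000/svg" width="169.8217mm" height="181.3974mm" viewBox="0 0 169.8217 181.3974">
  <polygon points="99.4089,128.0471 90.4149,150.3783 68.2646,159.8092 45.9334,150.8152 36.5025,128.6649 45.4965,106.3337 67.6468,96.9028 89.9780,105.8968" fill="none" stroke="#ff00ff"/>
  <polygon points="117.9456,58.6167 98.4809,94.8841 25.8532,54.7998 102.4531,63.5382" fill="none" stroke="#ff00ff"/>
</svg>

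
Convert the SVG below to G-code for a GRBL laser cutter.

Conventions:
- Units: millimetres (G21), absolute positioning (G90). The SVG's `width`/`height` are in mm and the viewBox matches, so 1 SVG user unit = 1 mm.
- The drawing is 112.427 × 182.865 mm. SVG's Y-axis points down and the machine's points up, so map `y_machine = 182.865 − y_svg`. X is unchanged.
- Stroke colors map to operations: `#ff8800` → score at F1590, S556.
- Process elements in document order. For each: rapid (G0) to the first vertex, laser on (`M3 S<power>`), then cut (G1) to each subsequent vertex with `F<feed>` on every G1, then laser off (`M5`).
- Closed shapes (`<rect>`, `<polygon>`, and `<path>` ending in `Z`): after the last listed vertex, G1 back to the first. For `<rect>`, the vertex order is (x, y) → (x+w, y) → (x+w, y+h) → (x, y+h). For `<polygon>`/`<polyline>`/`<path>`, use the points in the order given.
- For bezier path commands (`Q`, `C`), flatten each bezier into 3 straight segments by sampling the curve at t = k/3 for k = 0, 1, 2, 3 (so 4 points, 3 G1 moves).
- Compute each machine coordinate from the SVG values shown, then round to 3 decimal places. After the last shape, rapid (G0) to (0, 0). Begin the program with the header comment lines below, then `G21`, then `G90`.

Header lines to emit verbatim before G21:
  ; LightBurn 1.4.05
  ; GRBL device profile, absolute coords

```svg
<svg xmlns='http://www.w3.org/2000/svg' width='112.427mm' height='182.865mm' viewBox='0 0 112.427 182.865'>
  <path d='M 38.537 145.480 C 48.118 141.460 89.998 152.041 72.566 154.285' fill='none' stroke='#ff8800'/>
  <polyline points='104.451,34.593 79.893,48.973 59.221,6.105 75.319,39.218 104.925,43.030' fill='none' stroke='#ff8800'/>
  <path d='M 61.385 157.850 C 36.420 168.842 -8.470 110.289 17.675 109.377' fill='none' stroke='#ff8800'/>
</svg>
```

; LightBurn 1.4.05
; GRBL device profile, absolute coords
G21
G90
G0 X38.537 Y37.385
M3 S556
G1 X55.491 Y37.388 F1590
G1 X73.620 Y32.753 F1590
G1 X72.566 Y28.580 F1590
M5
G0 X104.451 Y148.272
M3 S556
G1 X79.893 Y133.892 F1590
G1 X59.221 Y176.760 F1590
G1 X75.319 Y143.647 F1590
G1 X104.925 Y139.835 F1590
M5
G0 X61.385 Y25.015
M3 S556
G1 X33.147 Y32.494 F1590
G1 X11.839 Y58.073 F1590
G1 X17.675 Y73.488 F1590
M5
G0 X0.000 Y0.000

Since the viewBox matches the mm dimensions, user units are millimetres directly. The only transform is the Y-flip y_m = 182.865 − y_svg.

Shape 1 is a cubic bezier drawn with `<path>`. Its stroke #ff8800 means score at S556, F1590. After flipping Y the toolpath is (38.537,37.385) → (55.491,37.388) → (73.620,32.753) → (72.566,28.580).

Shape 2 is a open polyline drawn with `<polyline>`. Its stroke #ff8800 means score at S556, F1590. After flipping Y the toolpath is (104.451,148.272) → (79.893,133.892) → (59.221,176.760) → (75.319,143.647) → (104.925,139.835).

Shape 3 is a cubic bezier drawn with `<path>`. Its stroke #ff8800 means score at S556, F1590. After flipping Y the toolpath is (61.385,25.015) → (33.147,32.494) → (11.839,58.073) → (17.675,73.488).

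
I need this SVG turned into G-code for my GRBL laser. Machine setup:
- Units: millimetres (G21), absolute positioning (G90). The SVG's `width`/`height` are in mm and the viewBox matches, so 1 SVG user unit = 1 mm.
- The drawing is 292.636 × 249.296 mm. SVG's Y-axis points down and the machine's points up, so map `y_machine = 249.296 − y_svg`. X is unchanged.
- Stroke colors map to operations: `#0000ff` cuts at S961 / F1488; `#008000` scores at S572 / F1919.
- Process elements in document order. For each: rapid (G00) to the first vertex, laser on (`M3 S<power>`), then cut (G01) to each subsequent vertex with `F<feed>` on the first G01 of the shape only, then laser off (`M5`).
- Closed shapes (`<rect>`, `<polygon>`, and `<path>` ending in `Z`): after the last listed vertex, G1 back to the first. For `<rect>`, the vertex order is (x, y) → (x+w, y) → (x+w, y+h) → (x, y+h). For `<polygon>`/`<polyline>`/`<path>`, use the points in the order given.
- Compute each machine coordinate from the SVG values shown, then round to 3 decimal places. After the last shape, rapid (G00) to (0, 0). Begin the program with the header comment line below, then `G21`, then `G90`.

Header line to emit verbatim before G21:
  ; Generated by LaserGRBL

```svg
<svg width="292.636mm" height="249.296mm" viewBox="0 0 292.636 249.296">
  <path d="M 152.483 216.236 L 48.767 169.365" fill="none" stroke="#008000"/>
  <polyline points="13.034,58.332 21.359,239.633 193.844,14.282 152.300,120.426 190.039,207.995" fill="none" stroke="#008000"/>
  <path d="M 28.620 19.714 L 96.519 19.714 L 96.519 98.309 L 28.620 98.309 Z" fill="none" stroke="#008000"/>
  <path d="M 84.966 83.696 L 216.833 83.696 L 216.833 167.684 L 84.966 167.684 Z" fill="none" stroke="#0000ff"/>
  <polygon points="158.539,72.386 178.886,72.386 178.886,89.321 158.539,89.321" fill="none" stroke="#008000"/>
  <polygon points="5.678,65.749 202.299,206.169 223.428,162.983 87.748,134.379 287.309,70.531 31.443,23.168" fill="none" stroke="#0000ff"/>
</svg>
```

Since the viewBox matches the mm dimensions, user units are millimetres directly. The only transform is the Y-flip y_m = 249.296 − y_svg.

Shape 1 is a line segment drawn with `<path>`. Its stroke #008000 means score at S572, F1919. After flipping Y the toolpath is (152.483,33.060) → (48.767,79.931).

Shape 2 is a open polyline drawn with `<polyline>`. Its stroke #008000 means score at S572, F1919. After flipping Y the toolpath is (13.034,190.964) → (21.359,9.663) → (193.844,235.014) → (152.300,128.870) → (190.039,41.301).

Shape 3 is a rectangle drawn with `<path>`. Its stroke #008000 means score at S572, F1919. After flipping Y the toolpath is (28.620,229.582) → (96.519,229.582) → (96.519,150.987) → (28.620,150.987) → (28.620,229.582), returning to the start.

Shape 4 is a rectangle drawn with `<path>`. Its stroke #0000ff means cut at S961, F1488. After flipping Y the toolpath is (84.966,165.600) → (216.833,165.600) → (216.833,81.612) → (84.966,81.612) → (84.966,165.600), returning to the start.

Shape 5 is a rectangle drawn with `<polygon>`. Its stroke #008000 means score at S572, F1919. After flipping Y the toolpath is (158.539,176.910) → (178.886,176.910) → (178.886,159.975) → (158.539,159.975) → (158.539,176.910), returning to the start.

Shape 6 is a closed polygon drawn with `<polygon>`. Its stroke #0000ff means cut at S961, F1488. After flipping Y the toolpath is (5.678,183.547) → (202.299,43.127) → (223.428,86.313) → (87.748,114.917) → (287.309,178.765) → (31.443,226.128) → (5.678,183.547), returning to the start.

; Generated by LaserGRBL
G21
G90
G00 X152.483 Y33.060
M3 S572
G01 X48.767 Y79.931 F1919
M5
G00 X13.034 Y190.964
M3 S572
G01 X21.359 Y9.663 F1919
G01 X193.844 Y235.014
G01 X152.300 Y128.870
G01 X190.039 Y41.301
M5
G00 X28.620 Y229.582
M3 S572
G01 X96.519 Y229.582 F1919
G01 X96.519 Y150.987
G01 X28.620 Y150.987
G01 X28.620 Y229.582
M5
G00 X84.966 Y165.600
M3 S961
G01 X216.833 Y165.600 F1488
G01 X216.833 Y81.612
G01 X84.966 Y81.612
G01 X84.966 Y165.600
M5
G00 X158.539 Y176.910
M3 S572
G01 X178.886 Y176.910 F1919
G01 X178.886 Y159.975
G01 X158.539 Y159.975
G01 X158.539 Y176.910
M5
G00 X5.678 Y183.547
M3 S961
G01 X202.299 Y43.127 F1488
G01 X223.428 Y86.313
G01 X87.748 Y114.917
G01 X287.309 Y178.765
G01 X31.443 Y226.128
G01 X5.678 Y183.547
M5
G00 X0.000 Y0.000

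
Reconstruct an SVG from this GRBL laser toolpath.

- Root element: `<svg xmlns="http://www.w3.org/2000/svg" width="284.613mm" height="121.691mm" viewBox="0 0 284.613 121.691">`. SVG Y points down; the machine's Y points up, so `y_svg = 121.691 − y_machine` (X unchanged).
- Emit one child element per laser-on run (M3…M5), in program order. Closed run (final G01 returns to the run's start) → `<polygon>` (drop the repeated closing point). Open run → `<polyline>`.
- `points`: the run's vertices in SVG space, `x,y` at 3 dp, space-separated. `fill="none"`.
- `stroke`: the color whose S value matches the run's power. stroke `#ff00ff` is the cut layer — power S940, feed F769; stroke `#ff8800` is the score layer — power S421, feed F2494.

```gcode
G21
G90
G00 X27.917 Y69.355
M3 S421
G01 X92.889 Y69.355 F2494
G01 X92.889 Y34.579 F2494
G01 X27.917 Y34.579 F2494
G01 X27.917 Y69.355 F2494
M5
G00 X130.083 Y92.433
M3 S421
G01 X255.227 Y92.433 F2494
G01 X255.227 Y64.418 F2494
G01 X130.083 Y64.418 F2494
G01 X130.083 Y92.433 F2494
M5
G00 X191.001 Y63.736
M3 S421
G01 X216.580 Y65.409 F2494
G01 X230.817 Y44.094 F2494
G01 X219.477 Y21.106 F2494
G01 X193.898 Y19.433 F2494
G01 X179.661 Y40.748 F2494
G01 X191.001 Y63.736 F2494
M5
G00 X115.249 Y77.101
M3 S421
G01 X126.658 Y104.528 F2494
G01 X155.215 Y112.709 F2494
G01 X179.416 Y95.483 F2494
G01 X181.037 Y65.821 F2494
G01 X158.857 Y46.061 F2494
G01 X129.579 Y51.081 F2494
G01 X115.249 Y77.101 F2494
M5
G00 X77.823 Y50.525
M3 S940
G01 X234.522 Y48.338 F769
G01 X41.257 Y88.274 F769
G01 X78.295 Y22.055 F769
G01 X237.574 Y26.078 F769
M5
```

<svg xmlns="http://www.w3.org/2000/svg" width="284.613mm" height="121.691mm" viewBox="0 0 284.613 121.691">
  <polygon points="27.917,52.336 92.889,52.336 92.889,87.112 27.917,87.112" fill="none" stroke="#ff8800"/>
  <polygon points="130.083,29.258 255.227,29.258 255.227,57.273 130.083,57.273" fill="none" stroke="#ff8800"/>
  <polygon points="191.001,57.955 216.580,56.282 230.817,77.597 219.477,100.585 193.898,102.258 179.661,80.943" fill="none" stroke="#ff8800"/>
  <polygon points="115.249,44.590 126.658,17.163 155.215,8.982 179.416,26.208 181.037,55.870 158.857,75.630 129.579,70.610" fill="none" stroke="#ff8800"/>
  <polyline points="77.823,71.166 234.522,73.353 41.257,33.417 78.295,99.636 237.574,95.613" fill="none" stroke="#ff00ff"/>
</svg>

Each laser-on run becomes one SVG element. Flip Y back into SVG space with y_svg = 121.691 − y_machine.

Run 1: the run's S421 means `#ff8800` (score). The run returns to its start, so emit a `<polygon>` with points (Y-flipped): 27.917,52.336 92.889,52.336 92.889,87.112 27.917,87.112.

Run 2: power S421 maps to stroke `#ff8800` (score). The run returns to its start, so emit a `<polygon>` with points (Y-flipped): 130.083,29.258 255.227,29.258 255.227,57.273 130.083,57.273.

Run 3: S421 ⇒ score layer `#ff8800`. The run returns to its start, so emit a `<polygon>` with points (Y-flipped): 191.001,57.955 216.580,56.282 230.817,77.597 219.477,100.585 193.898,102.258 179.661,80.943.

Run 4: power S421 maps to stroke `#ff8800` (score). The run returns to its start, so emit a `<polygon>` with points (Y-flipped): 115.249,44.590 126.658,17.163 155.215,8.982 179.416,26.208 181.037,55.870 158.857,75.630 129.579,70.610.

Run 5: S940 ⇒ cut layer `#ff00ff`. The run is open, so emit a `<polyline>` with points (Y-flipped): 77.823,71.166 234.522,73.353 41.257,33.417 78.295,99.636 237.574,95.613.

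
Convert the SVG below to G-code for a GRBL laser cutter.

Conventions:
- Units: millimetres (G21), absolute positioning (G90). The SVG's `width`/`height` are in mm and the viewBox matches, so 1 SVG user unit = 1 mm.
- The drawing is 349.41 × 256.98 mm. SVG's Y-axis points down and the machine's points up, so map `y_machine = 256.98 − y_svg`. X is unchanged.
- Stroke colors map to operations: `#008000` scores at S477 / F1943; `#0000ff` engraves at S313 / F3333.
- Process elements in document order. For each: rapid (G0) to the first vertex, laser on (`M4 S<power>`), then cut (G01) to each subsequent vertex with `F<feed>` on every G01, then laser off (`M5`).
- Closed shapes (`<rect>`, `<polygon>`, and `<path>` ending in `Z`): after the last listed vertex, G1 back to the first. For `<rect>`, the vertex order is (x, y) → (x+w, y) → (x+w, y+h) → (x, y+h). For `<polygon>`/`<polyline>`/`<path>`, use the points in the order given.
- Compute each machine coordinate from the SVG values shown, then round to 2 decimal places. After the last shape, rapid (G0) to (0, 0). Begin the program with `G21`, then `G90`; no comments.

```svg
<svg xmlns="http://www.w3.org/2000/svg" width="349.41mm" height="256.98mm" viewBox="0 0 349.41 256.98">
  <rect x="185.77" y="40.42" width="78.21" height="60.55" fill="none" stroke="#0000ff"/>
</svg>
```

G21
G90
G0 X185.77 Y216.56
M4 S313
G01 X263.98 Y216.56 F3333
G01 X263.98 Y156.01 F3333
G01 X185.77 Y156.01 F3333
G01 X185.77 Y216.56 F3333
M5
G0 X0.00 Y0.00

Since the viewBox matches the mm dimensions, user units are millimetres directly. The only transform is the Y-flip y_m = 256.98 − y_svg.

Shape 1 is a rectangle drawn with `<rect>`. Its stroke #0000ff means engrave at S313, F3333. After flipping Y the toolpath is (185.77,216.56) → (263.98,216.56) → (263.98,156.01) → (185.77,156.01) → (185.77,216.56), returning to the start.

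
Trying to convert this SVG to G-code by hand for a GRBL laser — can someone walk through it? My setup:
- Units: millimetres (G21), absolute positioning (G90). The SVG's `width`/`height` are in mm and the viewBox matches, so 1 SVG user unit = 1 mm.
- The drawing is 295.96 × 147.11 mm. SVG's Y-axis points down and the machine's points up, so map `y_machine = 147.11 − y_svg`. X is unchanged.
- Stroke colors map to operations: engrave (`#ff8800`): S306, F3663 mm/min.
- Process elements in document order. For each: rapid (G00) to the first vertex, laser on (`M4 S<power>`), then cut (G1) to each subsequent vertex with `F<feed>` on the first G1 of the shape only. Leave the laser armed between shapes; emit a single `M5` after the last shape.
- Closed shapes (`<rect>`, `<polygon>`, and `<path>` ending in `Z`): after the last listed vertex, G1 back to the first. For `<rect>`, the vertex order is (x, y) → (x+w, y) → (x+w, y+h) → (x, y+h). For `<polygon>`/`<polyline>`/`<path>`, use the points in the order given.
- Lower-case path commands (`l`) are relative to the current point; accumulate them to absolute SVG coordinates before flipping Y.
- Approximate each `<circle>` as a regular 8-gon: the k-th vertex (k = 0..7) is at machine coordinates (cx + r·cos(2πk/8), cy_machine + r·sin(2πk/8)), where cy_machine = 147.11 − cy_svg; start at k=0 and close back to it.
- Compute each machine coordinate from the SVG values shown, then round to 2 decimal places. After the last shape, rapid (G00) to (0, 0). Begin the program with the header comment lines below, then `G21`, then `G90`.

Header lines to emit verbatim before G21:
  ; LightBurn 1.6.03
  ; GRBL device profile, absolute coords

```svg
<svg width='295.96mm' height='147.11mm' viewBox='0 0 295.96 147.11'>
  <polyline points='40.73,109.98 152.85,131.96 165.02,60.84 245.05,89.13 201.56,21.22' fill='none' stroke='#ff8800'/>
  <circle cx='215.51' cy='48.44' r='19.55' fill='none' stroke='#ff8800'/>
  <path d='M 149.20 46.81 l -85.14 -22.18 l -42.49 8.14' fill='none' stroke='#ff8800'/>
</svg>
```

; LightBurn 1.6.03
; GRBL device profile, absolute coords
G21
G90
G00 X40.73 Y37.13
M4 S306
G1 X152.85 Y15.15 F3663
G1 X165.02 Y86.27
G1 X245.05 Y57.98
G1 X201.56 Y125.89
G00 X235.06 Y98.67
M4 S306
G1 X229.33 Y112.49 F3663
G1 X215.51 Y118.22
G1 X201.69 Y112.49
G1 X195.96 Y98.67
G1 X201.69 Y84.85
G1 X215.51 Y79.12
G1 X229.33 Y84.85
G1 X235.06 Y98.67
G00 X149.20 Y100.30
M4 S306
G1 X64.06 Y122.48 F3663
G1 X21.57 Y114.34
M5
G00 X0.00 Y0.00

viewBox `0 0 295.96 147.11` with mm width/height → 1 unit = 1 mm. Flip: y_m = 147.11 − y_svg.

**Shape 1** — `<polyline>` open polyline, stroke `#ff8800` → engrave (S306, F3663). Machine vertices: (40.73,37.13) → (152.85,15.15) → (165.02,86.27) → (245.05,57.98) → (201.56,125.89). Open path.

**Shape 2** — `<circle>` circle, stroke `#ff8800` → engrave (S306, F3663). Machine vertices: (235.06,98.67) → (229.33,112.49) → (215.51,118.22) → (201.69,112.49) → (195.96,98.67) → (201.69,84.85) → (215.51,79.12) → (229.33,84.85) → (235.06,98.67). Closed: final G1 returns to the first vertex.

**Shape 3** — `<path>` open polyline, stroke `#ff8800` → engrave (S306, F3663). Machine vertices: (149.20,100.30) → (64.06,122.48) → (21.57,114.34). Open path.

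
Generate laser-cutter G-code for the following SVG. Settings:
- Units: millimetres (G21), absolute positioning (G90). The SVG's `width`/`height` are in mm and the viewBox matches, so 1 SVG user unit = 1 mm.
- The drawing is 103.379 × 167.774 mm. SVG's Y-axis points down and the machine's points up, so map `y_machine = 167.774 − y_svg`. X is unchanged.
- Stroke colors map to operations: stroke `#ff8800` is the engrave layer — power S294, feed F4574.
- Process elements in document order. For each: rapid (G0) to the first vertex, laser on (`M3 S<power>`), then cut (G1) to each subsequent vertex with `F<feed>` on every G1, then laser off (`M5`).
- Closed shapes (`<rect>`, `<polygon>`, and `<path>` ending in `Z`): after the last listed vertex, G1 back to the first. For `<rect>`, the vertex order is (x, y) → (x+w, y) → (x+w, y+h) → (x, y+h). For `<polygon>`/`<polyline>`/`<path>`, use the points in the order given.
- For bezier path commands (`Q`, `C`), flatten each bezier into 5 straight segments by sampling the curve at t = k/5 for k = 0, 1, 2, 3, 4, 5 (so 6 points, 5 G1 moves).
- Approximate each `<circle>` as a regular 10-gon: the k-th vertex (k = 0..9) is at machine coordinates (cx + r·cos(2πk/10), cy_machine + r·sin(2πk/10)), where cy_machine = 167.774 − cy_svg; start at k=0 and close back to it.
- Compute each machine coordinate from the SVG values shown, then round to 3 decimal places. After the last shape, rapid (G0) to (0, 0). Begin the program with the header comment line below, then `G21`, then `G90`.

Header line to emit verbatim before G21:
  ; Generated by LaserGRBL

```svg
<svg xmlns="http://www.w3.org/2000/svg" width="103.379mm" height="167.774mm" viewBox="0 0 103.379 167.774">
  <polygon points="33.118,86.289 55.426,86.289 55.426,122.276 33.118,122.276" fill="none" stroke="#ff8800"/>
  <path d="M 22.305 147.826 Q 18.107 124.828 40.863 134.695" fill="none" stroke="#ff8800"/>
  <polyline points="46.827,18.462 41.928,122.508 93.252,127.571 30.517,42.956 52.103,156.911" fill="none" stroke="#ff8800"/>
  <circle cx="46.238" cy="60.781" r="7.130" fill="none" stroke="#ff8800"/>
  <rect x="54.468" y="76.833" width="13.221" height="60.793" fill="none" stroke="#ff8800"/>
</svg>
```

1 u = 1 mm; y_m = 167.774 − y.

[1] `<polygon>` rectangle, #ff8800→engrave S294 F4574: (33.118,81.485) → (55.426,81.485) → (55.426,45.498) → (33.118,45.498) → (33.118,81.485) (closed)

[2] `<path>` quadratic bezier, #ff8800→engrave S294 F4574: (22.305,19.948) → (21.704,27.833) → (23.259,33.088) → (26.971,35.714) → (32.839,35.711) → (40.863,33.079)

[3] `<polyline>` open polyline, #ff8800→engrave S294 F4574: (46.827,149.312) → (41.928,45.266) → (93.252,40.203) → (30.517,124.818) → (52.103,10.863)

[4] `<circle>` circle, #ff8800→engrave S294 F4574: (53.368,106.993) → (52.006,111.184) → (48.441,113.774) → (44.035,113.774) → (40.470,111.184) → (39.108,106.993) → (40.470,102.802) → (44.035,100.212) → (48.441,100.212) → (52.006,102.802) → (53.368,106.993) (closed)

[5] `<rect>` rectangle, #ff8800→engrave S294 F4574: (54.468,90.941) → (67.689,90.941) → (67.689,30.148) → (54.468,30.148) → (54.468,90.941) (closed)

; Generated by LaserGRBL
G21
G90
G0 X33.118 Y81.485
M3 S294
G1 X55.426 Y81.485 F4574
G1 X55.426 Y45.498 F4574
G1 X33.118 Y45.498 F4574
G1 X33.118 Y81.485 F4574
M5
G0 X22.305 Y19.948
M3 S294
G1 X21.704 Y27.833 F4574
G1 X23.259 Y33.088 F4574
G1 X26.971 Y35.714 F4574
G1 X32.839 Y35.711 F4574
G1 X40.863 Y33.079 F4574
M5
G0 X46.827 Y149.312
M3 S294
G1 X41.928 Y45.266 F4574
G1 X93.252 Y40.203 F4574
G1 X30.517 Y124.818 F4574
G1 X52.103 Y10.863 F4574
M5
G0 X53.368 Y106.993
M3 S294
G1 X52.006 Y111.184 F4574
G1 X48.441 Y113.774 F4574
G1 X44.035 Y113.774 F4574
G1 X40.470 Y111.184 F4574
G1 X39.108 Y106.993 F4574
G1 X40.470 Y102.802 F4574
G1 X44.035 Y100.212 F4574
G1 X48.441 Y100.212 F4574
G1 X52.006 Y102.802 F4574
G1 X53.368 Y106.993 F4574
M5
G0 X54.468 Y90.941
M3 S294
G1 X67.689 Y90.941 F4574
G1 X67.689 Y30.148 F4574
G1 X54.468 Y30.148 F4574
G1 X54.468 Y90.941 F4574
M5
G0 X0.000 Y0.000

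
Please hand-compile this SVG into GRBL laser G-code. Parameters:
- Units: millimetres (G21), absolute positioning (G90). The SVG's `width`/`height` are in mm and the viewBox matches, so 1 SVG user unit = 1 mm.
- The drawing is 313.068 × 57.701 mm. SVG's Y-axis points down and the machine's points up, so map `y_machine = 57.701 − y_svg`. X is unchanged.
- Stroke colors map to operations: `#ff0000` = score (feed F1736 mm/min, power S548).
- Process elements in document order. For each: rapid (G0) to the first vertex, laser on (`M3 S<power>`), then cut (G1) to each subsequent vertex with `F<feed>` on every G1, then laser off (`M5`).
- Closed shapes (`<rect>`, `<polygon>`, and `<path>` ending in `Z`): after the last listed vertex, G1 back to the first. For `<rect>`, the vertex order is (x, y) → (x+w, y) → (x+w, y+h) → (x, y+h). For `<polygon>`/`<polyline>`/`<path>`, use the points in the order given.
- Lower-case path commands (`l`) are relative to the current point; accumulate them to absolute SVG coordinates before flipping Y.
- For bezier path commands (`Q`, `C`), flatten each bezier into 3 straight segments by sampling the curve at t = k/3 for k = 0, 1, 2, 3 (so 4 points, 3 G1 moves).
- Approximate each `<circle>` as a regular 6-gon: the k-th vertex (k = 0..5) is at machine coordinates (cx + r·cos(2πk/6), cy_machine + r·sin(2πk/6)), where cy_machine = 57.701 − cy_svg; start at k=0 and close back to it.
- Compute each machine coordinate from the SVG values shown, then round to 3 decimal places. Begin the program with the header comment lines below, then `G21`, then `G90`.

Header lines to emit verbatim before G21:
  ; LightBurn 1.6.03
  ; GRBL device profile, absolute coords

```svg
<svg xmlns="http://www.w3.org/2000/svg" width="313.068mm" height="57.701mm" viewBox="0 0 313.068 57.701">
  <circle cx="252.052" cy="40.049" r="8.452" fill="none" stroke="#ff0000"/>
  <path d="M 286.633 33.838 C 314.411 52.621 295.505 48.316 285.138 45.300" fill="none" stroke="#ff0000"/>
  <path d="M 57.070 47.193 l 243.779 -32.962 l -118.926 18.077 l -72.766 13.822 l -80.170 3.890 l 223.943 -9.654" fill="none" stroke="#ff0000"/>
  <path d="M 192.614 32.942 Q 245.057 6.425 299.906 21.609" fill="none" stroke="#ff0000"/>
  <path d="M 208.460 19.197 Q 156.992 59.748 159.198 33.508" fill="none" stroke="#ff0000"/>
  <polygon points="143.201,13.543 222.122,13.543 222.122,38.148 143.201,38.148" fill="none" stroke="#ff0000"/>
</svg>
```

; LightBurn 1.6.03
; GRBL device profile, absolute coords
G21
G90
G0 X260.504 Y17.652
M3 S548
G1 X256.278 Y24.972 F1736
G1 X247.826 Y24.972 F1736
G1 X243.600 Y17.652 F1736
G1 X247.826 Y10.332 F1736
G1 X256.278 Y10.332 F1736
G1 X260.504 Y17.652 F1736
M5
G0 X286.633 Y23.863
M3 S548
G1 X300.895 Y11.873 F1736
G1 X296.306 Y9.858 F1736
G1 X285.138 Y12.401 F1736
M5
G0 X57.070 Y10.508
M3 S548
G1 X300.849 Y43.470 F1736
G1 X181.923 Y25.393 F1736
G1 X109.157 Y11.571 F1736
G1 X28.987 Y7.681 F1736
G1 X252.930 Y17.335 F1736
M5
G0 X192.614 Y24.759
M3 S548
G1 X227.843 Y37.804 F1736
G1 X263.607 Y41.581 F1736
G1 X299.906 Y36.092 F1736
M5
G0 X208.460 Y38.504
M3 S548
G1 X180.112 Y18.891 F1736
G1 X163.691 Y14.121 F1736
G1 X159.198 Y24.193 F1736
M5
G0 X143.201 Y44.158
M3 S548
G1 X222.122 Y44.158 F1736
G1 X222.122 Y19.553 F1736
G1 X143.201 Y19.553 F1736
G1 X143.201 Y44.158 F1736
M5

1 u = 1 mm; y_m = 57.701 − y.

[1] `<circle>` circle, #ff0000→score S548 F1736: (260.504,17.652) → (256.278,24.972) → (247.826,24.972) → (243.600,17.652) → (247.826,10.332) → (256.278,10.332) → (260.504,17.652) (closed)

[2] `<path>` cubic bezier, #ff0000→score S548 F1736: (286.633,23.863) → (300.895,11.873) → (296.306,9.858) → (285.138,12.401)

[3] `<path>` open polyline, #ff0000→score S548 F1736: (57.070,10.508) → (300.849,43.470) → (181.923,25.393) → (109.157,11.571) → (28.987,7.681) → (252.930,17.335)

[4] `<path>` quadratic bezier, #ff0000→score S548 F1736: (192.614,24.759) → (227.843,37.804) → (263.607,41.581) → (299.906,36.092)

[5] `<path>` quadratic bezier, #ff0000→score S548 F1736: (208.460,38.504) → (180.112,18.891) → (163.691,14.121) → (159.198,24.193)

[6] `<polygon>` rectangle, #ff0000→score S548 F1736: (143.201,44.158) → (222.122,44.158) → (222.122,19.553) → (143.201,19.553) → (143.201,44.158) (closed)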